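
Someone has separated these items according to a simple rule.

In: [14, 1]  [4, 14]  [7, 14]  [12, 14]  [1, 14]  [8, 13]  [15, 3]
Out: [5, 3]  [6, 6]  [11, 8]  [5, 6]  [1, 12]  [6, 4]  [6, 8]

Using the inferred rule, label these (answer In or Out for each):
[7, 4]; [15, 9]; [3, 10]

Out, In, Out

The classifier is using: max ≥ 13.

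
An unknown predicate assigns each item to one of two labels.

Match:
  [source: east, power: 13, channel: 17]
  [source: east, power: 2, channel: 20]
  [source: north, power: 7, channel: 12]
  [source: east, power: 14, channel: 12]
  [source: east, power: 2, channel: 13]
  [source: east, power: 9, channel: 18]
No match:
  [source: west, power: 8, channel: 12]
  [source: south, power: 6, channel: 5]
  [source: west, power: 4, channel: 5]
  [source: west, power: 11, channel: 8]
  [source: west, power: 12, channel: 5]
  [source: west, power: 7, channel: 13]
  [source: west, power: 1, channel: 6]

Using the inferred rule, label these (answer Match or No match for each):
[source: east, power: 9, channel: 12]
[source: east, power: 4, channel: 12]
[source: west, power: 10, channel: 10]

Match, Match, No match

The simplest hypothesis consistent with all the labels is: source is north OR source is east.
Match: [source: east, power: 9, channel: 12], since source is east. Match: [source: east, power: 4, channel: 12], since source is east. No match: [source: west, power: 10, channel: 10], since source is west.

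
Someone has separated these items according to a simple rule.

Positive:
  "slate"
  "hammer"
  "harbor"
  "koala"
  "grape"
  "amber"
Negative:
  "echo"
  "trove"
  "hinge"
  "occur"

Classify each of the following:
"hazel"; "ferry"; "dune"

Positive, Negative, Negative

The common property of the 'Positive' items is: contains 'a'. No 'Negative' item has it.
"hazel" → has 'a' → Positive. "ferry" → no 'a' → Negative. "dune" → no 'a' → Negative.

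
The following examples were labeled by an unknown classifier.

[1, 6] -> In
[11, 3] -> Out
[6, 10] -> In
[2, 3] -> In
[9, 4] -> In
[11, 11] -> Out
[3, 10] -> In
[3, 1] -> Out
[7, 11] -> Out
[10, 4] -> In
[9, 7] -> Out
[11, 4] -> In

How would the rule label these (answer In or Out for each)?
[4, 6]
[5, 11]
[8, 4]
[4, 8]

The rule appears to be: product is even.
[4, 6]: 4·6 = 24, fits → In.
[5, 11]: 5·11 = 55, doesn't qualify → Out.
[8, 4]: 8·4 = 32, fits → In.
[4, 8]: 4·8 = 32, fits → In.

In, Out, In, In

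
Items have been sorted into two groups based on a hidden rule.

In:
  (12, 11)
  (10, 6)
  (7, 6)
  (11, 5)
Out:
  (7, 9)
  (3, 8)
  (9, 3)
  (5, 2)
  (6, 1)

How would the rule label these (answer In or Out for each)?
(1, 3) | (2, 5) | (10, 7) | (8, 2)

One predicate separates the groups cleanly: first > second AND sum ≥ 13.
(1, 3): 1 < 3, 1+3 = 4, doesn't match → Out. (2, 5): 2 < 5, 2+5 = 7, doesn't match → Out. (10, 7): 10 > 7, 10+7 = 17, passes → In. (8, 2): 8 > 2, 8+2 = 10, doesn't match → Out.

Out, Out, In, Out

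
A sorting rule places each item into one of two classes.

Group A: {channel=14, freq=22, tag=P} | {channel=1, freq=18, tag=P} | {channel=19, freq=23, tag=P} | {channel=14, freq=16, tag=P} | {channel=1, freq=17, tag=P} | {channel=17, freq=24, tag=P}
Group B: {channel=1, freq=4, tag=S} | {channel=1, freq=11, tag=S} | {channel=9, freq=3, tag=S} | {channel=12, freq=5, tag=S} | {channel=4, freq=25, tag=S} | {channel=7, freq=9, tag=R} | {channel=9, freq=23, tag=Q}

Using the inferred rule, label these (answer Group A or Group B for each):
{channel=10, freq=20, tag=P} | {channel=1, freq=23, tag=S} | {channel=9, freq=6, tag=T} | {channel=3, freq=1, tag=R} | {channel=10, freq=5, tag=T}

Group A, Group B, Group B, Group B, Group B

Looking at the examples, the only property every 'Group A' case has and every 'Group B' case lacks is: tag is P.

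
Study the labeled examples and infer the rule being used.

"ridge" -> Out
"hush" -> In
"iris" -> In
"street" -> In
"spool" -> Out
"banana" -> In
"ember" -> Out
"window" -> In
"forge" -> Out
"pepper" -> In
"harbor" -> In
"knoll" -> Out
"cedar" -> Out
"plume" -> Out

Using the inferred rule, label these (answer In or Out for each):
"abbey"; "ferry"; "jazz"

One predicate separates the groups cleanly: even length.
"abbey": length 5, fails the rule → Out. "ferry": length 5, fails the rule → Out. "jazz": length 4, matches → In.

Out, Out, In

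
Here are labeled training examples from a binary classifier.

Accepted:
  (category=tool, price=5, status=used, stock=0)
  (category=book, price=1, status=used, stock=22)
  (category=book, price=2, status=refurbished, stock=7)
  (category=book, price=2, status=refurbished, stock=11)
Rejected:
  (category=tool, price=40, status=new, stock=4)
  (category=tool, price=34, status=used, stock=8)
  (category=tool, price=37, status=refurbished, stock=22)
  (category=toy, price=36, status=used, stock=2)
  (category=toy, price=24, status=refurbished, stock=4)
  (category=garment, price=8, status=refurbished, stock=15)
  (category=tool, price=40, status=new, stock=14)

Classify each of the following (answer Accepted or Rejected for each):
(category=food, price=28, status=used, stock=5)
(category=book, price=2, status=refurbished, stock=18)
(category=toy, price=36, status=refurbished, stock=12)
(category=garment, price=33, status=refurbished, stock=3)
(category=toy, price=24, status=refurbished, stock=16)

Rejected, Accepted, Rejected, Rejected, Rejected

All 'Accepted' examples share one property — price ≤ 5 — and every 'Rejected' example lacks it.
Rejected: (category=food, price=28, status=used, stock=5), since price = 28.
Accepted: (category=book, price=2, status=refurbished, stock=18), since price = 2.
Rejected: (category=toy, price=36, status=refurbished, stock=12), since price = 36.
Rejected: (category=garment, price=33, status=refurbished, stock=3), since price = 33.
Rejected: (category=toy, price=24, status=refurbished, stock=16), since price = 24.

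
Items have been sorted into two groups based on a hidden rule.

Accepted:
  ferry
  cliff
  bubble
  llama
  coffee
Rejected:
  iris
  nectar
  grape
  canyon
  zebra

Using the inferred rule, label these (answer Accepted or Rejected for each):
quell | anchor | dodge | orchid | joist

A rule that fits every label: has a double letter — true of each 'Accepted' example, false of each 'Rejected' one.
quell: 'll' doubled, has this property → Accepted. anchor: no doubled letter, lacks this property → Rejected. dodge: no doubled letter, lacks this property → Rejected. orchid: no doubled letter, lacks this property → Rejected. joist: no doubled letter, lacks this property → Rejected.

Accepted, Rejected, Rejected, Rejected, Rejected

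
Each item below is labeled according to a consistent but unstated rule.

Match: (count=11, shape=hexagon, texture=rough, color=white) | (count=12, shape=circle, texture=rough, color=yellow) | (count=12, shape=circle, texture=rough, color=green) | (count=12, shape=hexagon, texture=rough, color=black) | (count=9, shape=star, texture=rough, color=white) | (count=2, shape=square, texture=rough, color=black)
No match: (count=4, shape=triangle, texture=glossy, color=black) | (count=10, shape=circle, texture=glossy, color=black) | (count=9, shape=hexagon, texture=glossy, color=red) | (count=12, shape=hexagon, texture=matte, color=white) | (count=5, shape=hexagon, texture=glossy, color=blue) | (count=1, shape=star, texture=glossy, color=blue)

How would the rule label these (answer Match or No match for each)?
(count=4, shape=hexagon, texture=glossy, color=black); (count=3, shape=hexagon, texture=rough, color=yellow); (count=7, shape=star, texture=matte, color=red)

Every 'Match' example satisfies: texture is rough. None of the 'No match' examples do.
No match: (count=4, shape=hexagon, texture=glossy, color=black), since texture is glossy.
Match: (count=3, shape=hexagon, texture=rough, color=yellow), since texture is rough.
No match: (count=7, shape=star, texture=matte, color=red), since texture is matte.

No match, Match, No match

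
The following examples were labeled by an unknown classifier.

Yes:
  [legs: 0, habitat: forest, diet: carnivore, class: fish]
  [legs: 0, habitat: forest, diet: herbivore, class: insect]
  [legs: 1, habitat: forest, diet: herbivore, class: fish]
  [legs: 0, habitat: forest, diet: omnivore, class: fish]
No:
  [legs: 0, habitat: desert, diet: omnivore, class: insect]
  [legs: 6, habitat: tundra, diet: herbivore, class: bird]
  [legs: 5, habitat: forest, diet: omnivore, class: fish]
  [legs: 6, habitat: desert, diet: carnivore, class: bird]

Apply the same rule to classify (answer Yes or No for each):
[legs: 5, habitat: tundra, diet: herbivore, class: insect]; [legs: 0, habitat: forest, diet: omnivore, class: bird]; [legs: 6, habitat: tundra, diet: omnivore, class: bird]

No, Yes, No

Every 'Yes' example satisfies: habitat is forest AND legs ≤ 1. None of the 'No' examples do.
No: [legs: 5, habitat: tundra, diet: herbivore, class: insect], since habitat is tundra, legs = 5.
Yes: [legs: 0, habitat: forest, diet: omnivore, class: bird], since habitat is forest, legs = 0.
No: [legs: 6, habitat: tundra, diet: omnivore, class: bird], since habitat is tundra, legs = 6.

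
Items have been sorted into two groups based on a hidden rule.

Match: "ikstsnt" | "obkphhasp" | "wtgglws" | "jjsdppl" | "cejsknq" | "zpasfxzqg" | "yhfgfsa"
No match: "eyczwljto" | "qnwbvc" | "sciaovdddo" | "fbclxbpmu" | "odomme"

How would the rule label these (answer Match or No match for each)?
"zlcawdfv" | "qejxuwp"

No match, No match

Every 'Match' example satisfies: odd length AND contains 's'. None of the 'No match' examples do.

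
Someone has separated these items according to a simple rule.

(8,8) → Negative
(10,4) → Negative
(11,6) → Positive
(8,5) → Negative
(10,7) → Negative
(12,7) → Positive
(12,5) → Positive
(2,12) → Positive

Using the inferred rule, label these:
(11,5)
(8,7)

Positive, Negative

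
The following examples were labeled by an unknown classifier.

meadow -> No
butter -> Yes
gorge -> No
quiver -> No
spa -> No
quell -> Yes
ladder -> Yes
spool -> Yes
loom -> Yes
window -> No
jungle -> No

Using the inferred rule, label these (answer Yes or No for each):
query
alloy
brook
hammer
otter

No, Yes, Yes, Yes, Yes

Every 'Yes' example satisfies: has a double letter. None of the 'No' examples do.
No: query, since no doubled letter. Yes: alloy, since 'll' doubled. Yes: brook, since 'oo' doubled. Yes: hammer, since 'mm' doubled. Yes: otter, since 'tt' doubled.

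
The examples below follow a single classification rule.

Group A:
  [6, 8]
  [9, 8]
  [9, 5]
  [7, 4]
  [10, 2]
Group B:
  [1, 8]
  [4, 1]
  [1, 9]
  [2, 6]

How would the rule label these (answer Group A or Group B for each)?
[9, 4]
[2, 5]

All 'Group A' examples share one property — sum ≥ 11 — and every 'Group B' example lacks it.
Group A: [9, 4], since 9+4 = 13.
Group B: [2, 5], since 2+5 = 7.

Group A, Group B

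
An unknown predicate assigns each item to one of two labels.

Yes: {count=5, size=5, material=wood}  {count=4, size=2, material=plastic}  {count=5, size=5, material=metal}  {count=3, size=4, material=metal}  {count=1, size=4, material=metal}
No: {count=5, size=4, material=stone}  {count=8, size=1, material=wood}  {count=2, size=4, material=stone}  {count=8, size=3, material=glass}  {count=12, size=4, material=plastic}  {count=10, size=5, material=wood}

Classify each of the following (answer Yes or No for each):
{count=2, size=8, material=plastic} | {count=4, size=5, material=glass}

Yes, Yes

The distinguishing property — material is not stone AND count ≤ 5 — holds for all the 'Yes' cases and none of the 'No' cases.
{count=2, size=8, material=plastic}: material is plastic, count = 2, satisfies this → Yes. {count=4, size=5, material=glass}: material is glass, count = 4, satisfies this → Yes.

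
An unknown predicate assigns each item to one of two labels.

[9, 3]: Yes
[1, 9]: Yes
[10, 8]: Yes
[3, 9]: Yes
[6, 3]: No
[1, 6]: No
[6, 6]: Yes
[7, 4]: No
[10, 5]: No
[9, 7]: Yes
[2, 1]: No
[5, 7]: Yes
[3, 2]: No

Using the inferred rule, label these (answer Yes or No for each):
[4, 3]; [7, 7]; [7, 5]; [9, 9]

No, Yes, Yes, Yes

Comparing the two groups points to one rule — sum is even.
[4, 3]: No (4+3 = 7).
[7, 7]: Yes (7+7 = 14).
[7, 5]: Yes (7+5 = 12).
[9, 9]: Yes (9+9 = 18).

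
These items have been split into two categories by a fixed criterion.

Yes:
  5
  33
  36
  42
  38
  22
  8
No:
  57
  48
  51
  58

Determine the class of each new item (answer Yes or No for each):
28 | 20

Yes, Yes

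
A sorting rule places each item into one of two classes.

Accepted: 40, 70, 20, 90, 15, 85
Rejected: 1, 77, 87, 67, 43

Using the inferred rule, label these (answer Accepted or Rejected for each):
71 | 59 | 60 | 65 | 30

Checking candidate rules against both groups, what survives is: multiple of 5.
Rejected: 71, since 71 = 5·14 + 1. Rejected: 59, since 59 = 5·11 + 4. Accepted: 60, since 60 = 5·12. Accepted: 65, since 65 = 5·13. Accepted: 30, since 30 = 5·6.

Rejected, Rejected, Accepted, Accepted, Accepted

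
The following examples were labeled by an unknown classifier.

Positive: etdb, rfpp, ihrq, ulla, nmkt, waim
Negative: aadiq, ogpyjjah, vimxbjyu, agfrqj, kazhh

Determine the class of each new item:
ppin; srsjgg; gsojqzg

Positive, Negative, Negative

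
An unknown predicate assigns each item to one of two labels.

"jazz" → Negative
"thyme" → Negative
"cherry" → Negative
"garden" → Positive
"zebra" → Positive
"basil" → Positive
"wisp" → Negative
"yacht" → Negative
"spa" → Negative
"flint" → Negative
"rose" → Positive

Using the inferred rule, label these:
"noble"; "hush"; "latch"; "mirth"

Positive, Negative, Negative, Negative

The distinguishing property — has ≥ 2 vowels — holds for all the 'Positive' cases and none of the 'Negative' cases.
"noble": 2 vowels, qualifies → Positive.
"hush": 1 vowel, fails the rule → Negative.
"latch": 1 vowel, fails the rule → Negative.
"mirth": 1 vowel, fails the rule → Negative.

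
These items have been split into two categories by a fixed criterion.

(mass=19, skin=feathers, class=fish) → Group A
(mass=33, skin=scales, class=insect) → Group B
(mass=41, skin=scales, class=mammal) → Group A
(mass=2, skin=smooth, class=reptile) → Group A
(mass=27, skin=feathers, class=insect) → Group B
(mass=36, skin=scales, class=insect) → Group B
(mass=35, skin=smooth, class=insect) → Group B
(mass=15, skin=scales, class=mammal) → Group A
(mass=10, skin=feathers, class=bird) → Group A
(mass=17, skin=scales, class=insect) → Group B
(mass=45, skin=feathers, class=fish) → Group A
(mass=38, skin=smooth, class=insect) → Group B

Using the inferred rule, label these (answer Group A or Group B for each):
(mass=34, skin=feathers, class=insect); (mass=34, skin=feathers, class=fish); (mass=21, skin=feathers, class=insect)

A rule that fits every label: class is not insect — true of each 'Group A' example, false of each 'Group B' one.
(mass=34, skin=feathers, class=insect): class is insect, fails this test → Group B. (mass=34, skin=feathers, class=fish): class is fish, qualifies → Group A. (mass=21, skin=feathers, class=insect): class is insect, fails this test → Group B.

Group B, Group A, Group B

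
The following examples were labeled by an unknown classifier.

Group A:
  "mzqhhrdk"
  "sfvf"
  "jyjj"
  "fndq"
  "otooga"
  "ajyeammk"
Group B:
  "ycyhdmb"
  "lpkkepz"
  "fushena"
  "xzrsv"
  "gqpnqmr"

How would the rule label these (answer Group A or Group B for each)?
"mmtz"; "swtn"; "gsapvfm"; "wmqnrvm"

Every 'Group A' example satisfies: even length. None of the 'Group B' examples do.
"mmtz" — length 4, hence Group A. "swtn" — length 4, hence Group A. "gsapvfm" — length 7, hence Group B. "wmqnrvm" — length 7, hence Group B.

Group A, Group A, Group B, Group B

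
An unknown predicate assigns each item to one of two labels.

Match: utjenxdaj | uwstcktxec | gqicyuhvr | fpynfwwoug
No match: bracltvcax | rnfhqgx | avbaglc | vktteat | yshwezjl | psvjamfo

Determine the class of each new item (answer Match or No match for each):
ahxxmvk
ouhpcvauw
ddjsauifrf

No match, Match, Match

'Match' ⟺ contains 'u'.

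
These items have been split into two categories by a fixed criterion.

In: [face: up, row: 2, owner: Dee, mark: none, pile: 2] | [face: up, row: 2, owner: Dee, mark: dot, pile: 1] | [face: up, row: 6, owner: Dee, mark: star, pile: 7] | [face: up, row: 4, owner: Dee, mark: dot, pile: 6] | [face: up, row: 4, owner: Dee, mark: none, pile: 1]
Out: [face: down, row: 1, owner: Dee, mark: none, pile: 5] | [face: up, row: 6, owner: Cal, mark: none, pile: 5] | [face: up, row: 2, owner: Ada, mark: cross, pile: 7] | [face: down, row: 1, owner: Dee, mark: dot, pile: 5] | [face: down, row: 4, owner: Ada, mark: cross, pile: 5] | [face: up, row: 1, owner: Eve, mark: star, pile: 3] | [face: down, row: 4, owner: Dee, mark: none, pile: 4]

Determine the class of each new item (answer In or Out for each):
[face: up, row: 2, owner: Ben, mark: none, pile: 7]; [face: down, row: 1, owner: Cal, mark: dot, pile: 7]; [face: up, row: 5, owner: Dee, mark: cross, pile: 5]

Out, Out, In

A rule that fits every label: face is up AND owner is Dee — true of each 'In' example, false of each 'Out' one.
Out: [face: up, row: 2, owner: Ben, mark: none, pile: 7], since face is up, owner is Ben. Out: [face: down, row: 1, owner: Cal, mark: dot, pile: 7], since face is down, owner is Cal. In: [face: up, row: 5, owner: Dee, mark: cross, pile: 5], since face is up, owner is Dee.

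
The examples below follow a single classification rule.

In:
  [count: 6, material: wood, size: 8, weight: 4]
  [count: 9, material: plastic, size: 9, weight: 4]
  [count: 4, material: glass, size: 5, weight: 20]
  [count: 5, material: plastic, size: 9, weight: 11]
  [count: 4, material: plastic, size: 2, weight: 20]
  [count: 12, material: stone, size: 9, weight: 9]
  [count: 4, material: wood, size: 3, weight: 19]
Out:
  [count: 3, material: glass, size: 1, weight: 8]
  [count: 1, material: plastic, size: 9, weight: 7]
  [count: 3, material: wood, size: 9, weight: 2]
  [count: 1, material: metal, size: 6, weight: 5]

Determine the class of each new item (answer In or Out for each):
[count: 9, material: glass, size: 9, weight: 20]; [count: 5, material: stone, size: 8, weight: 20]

Every 'In' example satisfies: count ≥ 4. None of the 'Out' examples do.
[count: 9, material: glass, size: 9, weight: 20]: In (count = 9). [count: 5, material: stone, size: 8, weight: 20]: In (count = 5).

In, In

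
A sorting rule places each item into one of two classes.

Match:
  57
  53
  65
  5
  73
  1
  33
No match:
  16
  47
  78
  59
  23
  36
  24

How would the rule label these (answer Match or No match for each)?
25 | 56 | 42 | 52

Match, No match, No match, No match

Every 'Match' example satisfies: ≡ 1 (mod 4). None of the 'No match' examples do.
25: 25 mod 4 = 1, qualifies → Match.
56: 56 mod 4 = 0, fails this test → No match.
42: 42 mod 4 = 2, fails this test → No match.
52: 52 mod 4 = 0, fails this test → No match.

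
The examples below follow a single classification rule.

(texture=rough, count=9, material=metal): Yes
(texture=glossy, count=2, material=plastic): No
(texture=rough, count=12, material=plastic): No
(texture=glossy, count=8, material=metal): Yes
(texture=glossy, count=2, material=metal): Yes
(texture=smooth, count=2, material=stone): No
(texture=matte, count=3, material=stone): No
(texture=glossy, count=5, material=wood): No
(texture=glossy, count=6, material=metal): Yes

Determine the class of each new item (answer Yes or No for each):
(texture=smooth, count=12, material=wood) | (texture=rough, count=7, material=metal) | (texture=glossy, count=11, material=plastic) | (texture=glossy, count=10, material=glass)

No, Yes, No, No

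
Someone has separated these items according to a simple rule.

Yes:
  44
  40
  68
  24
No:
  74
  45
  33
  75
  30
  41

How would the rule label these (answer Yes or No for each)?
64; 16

Rule: multiple of 4. This holds for each 'Yes' example and fails for each 'No' one.
64: 64 = 4·16, qualifies → Yes.
16: 16 = 4·4, qualifies → Yes.

Yes, Yes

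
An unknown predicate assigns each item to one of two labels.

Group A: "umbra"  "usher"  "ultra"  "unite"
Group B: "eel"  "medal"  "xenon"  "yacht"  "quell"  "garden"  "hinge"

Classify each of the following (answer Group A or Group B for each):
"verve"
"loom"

Group B, Group B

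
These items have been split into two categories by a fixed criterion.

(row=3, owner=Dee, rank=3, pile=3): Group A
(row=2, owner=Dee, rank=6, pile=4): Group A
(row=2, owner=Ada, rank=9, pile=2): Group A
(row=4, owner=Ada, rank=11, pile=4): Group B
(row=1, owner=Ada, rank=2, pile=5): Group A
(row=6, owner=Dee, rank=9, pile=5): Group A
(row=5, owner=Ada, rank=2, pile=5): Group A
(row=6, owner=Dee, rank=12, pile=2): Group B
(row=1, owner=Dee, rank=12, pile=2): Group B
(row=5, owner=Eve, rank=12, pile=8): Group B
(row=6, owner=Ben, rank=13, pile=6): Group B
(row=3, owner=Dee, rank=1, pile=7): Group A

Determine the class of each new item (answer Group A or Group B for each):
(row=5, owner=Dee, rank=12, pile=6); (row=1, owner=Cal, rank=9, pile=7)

Group B, Group A

The classifier is using: rank ≤ 9.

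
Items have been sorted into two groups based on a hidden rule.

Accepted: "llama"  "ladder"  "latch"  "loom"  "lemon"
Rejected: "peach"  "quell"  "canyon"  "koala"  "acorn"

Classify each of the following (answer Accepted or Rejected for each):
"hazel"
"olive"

Every 'Accepted' example satisfies: starts with 'l'. None of the 'Rejected' examples do.
"hazel": Rejected (starts with 'h').
"olive": Rejected (starts with 'o').

Rejected, Rejected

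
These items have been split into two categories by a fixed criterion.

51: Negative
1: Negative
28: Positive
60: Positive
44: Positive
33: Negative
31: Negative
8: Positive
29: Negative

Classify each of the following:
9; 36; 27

Negative, Positive, Negative

All 'Positive' examples share one property — even — and every 'Negative' example lacks it.
9: 9 is odd — fails this test, so Negative.
36: 36 is even — passes, so Positive.
27: 27 is odd — fails this test, so Negative.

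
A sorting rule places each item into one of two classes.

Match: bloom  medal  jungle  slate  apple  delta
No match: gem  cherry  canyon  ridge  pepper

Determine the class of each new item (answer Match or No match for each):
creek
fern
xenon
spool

No match, No match, No match, Match

One predicate separates the groups cleanly: contains 'l'.
creek: no 'l', doesn't match → No match.
fern: no 'l', doesn't match → No match.
xenon: no 'l', doesn't match → No match.
spool: has 'l', fits → Match.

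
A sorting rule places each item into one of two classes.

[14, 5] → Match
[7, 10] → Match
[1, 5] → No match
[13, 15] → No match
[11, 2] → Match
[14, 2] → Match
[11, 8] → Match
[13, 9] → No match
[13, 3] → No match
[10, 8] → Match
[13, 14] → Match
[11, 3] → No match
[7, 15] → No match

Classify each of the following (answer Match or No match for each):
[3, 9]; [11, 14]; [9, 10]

Comparing the two groups points to one rule — product is even.
No match: [3, 9], since 3·9 = 27.
Match: [11, 14], since 11·14 = 154.
Match: [9, 10], since 9·10 = 90.

No match, Match, Match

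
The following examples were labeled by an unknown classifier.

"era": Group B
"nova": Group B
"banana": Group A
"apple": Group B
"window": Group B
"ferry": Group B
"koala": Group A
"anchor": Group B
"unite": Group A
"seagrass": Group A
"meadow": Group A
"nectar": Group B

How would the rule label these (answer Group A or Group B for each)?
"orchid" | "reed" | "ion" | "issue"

Group B, Group B, Group B, Group A

Rule: has ≥ 3 vowels. This holds for each 'Group A' example and fails for each 'Group B' one.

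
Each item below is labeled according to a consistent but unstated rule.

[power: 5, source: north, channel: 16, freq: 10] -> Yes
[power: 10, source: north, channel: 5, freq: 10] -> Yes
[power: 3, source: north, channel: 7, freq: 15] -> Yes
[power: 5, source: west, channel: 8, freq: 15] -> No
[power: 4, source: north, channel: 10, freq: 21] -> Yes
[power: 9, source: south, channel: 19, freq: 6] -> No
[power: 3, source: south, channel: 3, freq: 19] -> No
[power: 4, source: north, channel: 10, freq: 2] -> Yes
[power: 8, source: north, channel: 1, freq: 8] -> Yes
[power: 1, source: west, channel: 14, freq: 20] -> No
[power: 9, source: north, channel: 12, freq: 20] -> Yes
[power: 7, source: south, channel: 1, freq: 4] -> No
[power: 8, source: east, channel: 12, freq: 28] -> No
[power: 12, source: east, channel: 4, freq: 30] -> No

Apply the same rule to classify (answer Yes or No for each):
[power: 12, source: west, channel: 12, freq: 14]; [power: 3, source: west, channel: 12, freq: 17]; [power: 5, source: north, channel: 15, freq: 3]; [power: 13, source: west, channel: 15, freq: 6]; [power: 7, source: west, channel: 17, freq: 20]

All 'Yes' examples share one property — source is north — and every 'No' example lacks it.
No: [power: 12, source: west, channel: 12, freq: 14], since source is west. No: [power: 3, source: west, channel: 12, freq: 17], since source is west. Yes: [power: 5, source: north, channel: 15, freq: 3], since source is north. No: [power: 13, source: west, channel: 15, freq: 6], since source is west. No: [power: 7, source: west, channel: 17, freq: 20], since source is west.

No, No, Yes, No, No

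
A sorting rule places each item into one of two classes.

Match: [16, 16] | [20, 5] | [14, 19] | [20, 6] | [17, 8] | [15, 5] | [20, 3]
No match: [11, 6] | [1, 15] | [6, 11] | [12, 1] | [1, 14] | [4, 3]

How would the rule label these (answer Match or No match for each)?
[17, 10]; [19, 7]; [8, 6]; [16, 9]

Every 'Match' example satisfies: sum ≥ 20. None of the 'No match' examples do.
[17, 10] → 17+10 = 27 → Match.
[19, 7] → 19+7 = 26 → Match.
[8, 6] → 8+6 = 14 → No match.
[16, 9] → 16+9 = 25 → Match.

Match, Match, No match, Match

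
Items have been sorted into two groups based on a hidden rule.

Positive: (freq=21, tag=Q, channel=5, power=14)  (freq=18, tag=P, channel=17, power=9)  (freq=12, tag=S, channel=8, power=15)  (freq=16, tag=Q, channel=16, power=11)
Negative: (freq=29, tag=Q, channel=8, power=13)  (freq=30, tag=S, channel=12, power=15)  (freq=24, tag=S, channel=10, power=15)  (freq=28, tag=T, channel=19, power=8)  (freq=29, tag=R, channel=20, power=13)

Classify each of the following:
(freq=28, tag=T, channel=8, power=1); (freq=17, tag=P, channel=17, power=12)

Negative, Positive

'Positive' ⟺ freq ≤ 21.
Negative: (freq=28, tag=T, channel=8, power=1), since freq = 28. Positive: (freq=17, tag=P, channel=17, power=12), since freq = 17.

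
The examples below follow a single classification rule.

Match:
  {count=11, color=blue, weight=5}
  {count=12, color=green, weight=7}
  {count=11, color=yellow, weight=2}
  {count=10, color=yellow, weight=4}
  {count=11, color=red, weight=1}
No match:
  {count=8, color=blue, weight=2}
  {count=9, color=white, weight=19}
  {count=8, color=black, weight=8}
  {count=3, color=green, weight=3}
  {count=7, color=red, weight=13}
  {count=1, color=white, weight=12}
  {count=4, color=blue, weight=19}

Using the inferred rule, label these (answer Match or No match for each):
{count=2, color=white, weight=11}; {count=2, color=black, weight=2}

Every 'Match' example satisfies: count ≥ 10. None of the 'No match' examples do.

No match, No match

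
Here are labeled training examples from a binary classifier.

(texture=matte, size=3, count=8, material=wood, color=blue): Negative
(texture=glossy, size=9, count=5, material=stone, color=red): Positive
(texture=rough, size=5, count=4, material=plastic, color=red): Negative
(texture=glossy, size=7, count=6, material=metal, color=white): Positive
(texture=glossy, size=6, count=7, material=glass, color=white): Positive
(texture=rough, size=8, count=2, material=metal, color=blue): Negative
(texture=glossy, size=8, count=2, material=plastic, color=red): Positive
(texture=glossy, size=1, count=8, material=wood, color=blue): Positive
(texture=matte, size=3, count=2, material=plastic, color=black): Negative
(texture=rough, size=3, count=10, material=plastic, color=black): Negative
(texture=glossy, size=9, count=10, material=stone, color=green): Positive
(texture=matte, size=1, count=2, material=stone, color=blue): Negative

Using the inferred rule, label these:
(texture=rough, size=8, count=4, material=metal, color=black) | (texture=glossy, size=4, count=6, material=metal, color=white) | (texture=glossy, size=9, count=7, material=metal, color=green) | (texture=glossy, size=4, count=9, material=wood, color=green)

The common property of the 'Positive' items is: texture is glossy. No 'Negative' item has it.
(texture=rough, size=8, count=4, material=metal, color=black) — texture is rough, hence Negative.
(texture=glossy, size=4, count=6, material=metal, color=white) — texture is glossy, hence Positive.
(texture=glossy, size=9, count=7, material=metal, color=green) — texture is glossy, hence Positive.
(texture=glossy, size=4, count=9, material=wood, color=green) — texture is glossy, hence Positive.

Negative, Positive, Positive, Positive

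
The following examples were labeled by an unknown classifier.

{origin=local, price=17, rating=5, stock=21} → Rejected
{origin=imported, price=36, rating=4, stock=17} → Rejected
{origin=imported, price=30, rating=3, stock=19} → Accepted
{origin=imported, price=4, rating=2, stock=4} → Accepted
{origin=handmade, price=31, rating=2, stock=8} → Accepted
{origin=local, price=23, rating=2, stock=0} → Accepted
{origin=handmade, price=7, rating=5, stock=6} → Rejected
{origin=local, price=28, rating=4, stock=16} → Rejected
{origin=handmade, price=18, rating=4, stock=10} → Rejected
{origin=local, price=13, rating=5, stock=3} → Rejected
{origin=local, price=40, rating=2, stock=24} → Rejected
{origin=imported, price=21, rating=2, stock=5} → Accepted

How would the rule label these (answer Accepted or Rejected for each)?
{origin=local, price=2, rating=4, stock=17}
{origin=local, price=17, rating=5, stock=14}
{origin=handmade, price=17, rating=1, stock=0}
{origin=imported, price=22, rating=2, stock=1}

Rejected, Rejected, Accepted, Accepted

The rule appears to be: rating ≤ 3 AND price ≤ 31.
{origin=local, price=2, rating=4, stock=17} — rating = 4, price = 2, hence Rejected. {origin=local, price=17, rating=5, stock=14} — rating = 5, price = 17, hence Rejected. {origin=handmade, price=17, rating=1, stock=0} — rating = 1, price = 17, hence Accepted. {origin=imported, price=22, rating=2, stock=1} — rating = 2, price = 22, hence Accepted.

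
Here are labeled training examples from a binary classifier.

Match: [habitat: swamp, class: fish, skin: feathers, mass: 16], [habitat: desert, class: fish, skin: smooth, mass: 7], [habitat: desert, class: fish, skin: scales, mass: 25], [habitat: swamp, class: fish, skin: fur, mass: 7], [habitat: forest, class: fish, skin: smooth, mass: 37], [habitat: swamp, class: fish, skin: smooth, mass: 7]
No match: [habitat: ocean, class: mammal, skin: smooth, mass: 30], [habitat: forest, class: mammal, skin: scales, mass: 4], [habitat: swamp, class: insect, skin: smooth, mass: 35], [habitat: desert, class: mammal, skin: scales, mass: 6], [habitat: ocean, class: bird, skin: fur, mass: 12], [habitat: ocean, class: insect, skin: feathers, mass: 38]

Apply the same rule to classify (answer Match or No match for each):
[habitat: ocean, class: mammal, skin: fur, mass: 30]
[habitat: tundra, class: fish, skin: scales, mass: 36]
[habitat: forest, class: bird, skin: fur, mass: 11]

The rule appears to be: class is fish.
[habitat: ocean, class: mammal, skin: fur, mass: 30]: class is mammal — does not fit, so No match.
[habitat: tundra, class: fish, skin: scales, mass: 36]: class is fish — passes, so Match.
[habitat: forest, class: bird, skin: fur, mass: 11]: class is bird — does not fit, so No match.

No match, Match, No match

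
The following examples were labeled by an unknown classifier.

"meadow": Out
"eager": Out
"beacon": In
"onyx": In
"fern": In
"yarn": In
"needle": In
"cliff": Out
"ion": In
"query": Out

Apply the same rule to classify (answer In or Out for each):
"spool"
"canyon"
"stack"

Out, In, Out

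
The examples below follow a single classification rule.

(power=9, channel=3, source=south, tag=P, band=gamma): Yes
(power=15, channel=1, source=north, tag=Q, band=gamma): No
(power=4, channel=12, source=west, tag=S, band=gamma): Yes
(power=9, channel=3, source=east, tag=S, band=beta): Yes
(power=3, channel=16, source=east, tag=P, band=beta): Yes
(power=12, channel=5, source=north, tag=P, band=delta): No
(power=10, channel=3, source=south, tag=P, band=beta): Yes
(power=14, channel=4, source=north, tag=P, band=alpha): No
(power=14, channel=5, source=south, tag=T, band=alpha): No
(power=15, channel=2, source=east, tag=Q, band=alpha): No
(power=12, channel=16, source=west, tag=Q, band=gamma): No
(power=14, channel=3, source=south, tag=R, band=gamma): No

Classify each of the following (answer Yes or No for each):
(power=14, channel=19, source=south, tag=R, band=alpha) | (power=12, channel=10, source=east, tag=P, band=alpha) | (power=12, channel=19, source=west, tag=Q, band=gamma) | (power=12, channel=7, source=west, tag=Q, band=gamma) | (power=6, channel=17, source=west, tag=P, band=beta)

No, No, No, No, Yes

The classifier is using: power ≤ 10.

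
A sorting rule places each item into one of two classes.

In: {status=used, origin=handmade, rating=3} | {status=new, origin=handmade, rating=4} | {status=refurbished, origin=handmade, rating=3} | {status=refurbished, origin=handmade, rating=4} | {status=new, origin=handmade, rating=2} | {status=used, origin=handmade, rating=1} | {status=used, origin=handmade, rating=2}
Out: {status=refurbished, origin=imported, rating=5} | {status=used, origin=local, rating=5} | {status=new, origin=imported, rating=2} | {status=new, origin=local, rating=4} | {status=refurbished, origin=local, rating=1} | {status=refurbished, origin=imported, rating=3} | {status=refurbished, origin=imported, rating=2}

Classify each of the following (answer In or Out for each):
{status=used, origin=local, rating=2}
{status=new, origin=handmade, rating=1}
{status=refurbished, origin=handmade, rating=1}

One predicate separates the groups cleanly: origin is handmade.
{status=used, origin=local, rating=2} → origin is local → Out.
{status=new, origin=handmade, rating=1} → origin is handmade → In.
{status=refurbished, origin=handmade, rating=1} → origin is handmade → In.

Out, In, In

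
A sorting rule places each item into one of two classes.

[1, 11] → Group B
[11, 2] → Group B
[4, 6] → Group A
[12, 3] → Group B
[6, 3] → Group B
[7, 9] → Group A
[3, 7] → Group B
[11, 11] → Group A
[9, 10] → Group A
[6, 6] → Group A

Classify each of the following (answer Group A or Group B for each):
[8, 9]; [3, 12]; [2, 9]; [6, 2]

The simplest hypothesis consistent with all the labels is: min ≥ 4.

Group A, Group B, Group B, Group B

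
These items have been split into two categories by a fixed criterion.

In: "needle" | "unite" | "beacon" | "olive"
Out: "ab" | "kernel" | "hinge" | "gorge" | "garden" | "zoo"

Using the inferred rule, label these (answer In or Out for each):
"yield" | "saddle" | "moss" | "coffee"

The pattern is that an item is 'In' exactly when: has ≥ 3 vowels.

Out, Out, Out, In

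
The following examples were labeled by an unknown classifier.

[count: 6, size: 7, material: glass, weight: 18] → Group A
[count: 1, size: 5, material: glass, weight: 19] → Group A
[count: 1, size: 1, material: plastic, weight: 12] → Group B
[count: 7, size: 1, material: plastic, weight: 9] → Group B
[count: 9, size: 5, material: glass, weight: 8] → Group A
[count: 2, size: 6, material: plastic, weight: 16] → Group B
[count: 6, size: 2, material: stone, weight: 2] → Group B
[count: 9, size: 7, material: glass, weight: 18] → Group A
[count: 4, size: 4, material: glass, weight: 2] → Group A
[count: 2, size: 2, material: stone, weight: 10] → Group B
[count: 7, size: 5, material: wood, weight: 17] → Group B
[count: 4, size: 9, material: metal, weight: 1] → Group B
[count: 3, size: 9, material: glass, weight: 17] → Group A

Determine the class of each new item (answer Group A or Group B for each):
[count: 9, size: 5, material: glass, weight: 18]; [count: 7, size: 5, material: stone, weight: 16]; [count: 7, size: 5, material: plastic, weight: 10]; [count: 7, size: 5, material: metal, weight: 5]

Group A, Group B, Group B, Group B

The pattern is that an item is 'Group A' exactly when: material is glass.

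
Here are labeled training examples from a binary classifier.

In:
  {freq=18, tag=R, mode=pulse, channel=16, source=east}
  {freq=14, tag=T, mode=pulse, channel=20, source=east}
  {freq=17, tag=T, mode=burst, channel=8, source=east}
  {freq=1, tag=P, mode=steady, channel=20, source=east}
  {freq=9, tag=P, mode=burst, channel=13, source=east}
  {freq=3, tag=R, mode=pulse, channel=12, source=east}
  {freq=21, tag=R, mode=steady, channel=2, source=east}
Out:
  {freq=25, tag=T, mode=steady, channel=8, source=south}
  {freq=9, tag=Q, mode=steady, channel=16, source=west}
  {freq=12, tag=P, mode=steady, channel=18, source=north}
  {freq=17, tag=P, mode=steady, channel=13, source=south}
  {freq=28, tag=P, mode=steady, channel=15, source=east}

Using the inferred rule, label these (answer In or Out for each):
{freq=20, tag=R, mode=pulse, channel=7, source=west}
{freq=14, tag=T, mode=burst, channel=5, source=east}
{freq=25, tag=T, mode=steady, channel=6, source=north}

Out, In, Out

All 'In' examples share one property — source is east AND freq ≤ 21 — and every 'Out' example lacks it.
Out: {freq=20, tag=R, mode=pulse, channel=7, source=west}, since source is west, freq = 20.
In: {freq=14, tag=T, mode=burst, channel=5, source=east}, since source is east, freq = 14.
Out: {freq=25, tag=T, mode=steady, channel=6, source=north}, since source is north, freq = 25.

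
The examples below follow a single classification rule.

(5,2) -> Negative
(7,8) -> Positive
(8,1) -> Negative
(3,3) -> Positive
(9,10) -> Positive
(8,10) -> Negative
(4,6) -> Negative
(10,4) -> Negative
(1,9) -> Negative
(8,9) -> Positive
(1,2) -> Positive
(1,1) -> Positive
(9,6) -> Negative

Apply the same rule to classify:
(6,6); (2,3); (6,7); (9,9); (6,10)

Positive, Positive, Positive, Positive, Negative

A rule that fits every label: |first − second| ≤ 1 — true of each 'Positive' example, false of each 'Negative' one.
(6,6): |6−6| = 0 — meets the rule, so Positive.
(2,3): |2−3| = 1 — meets the rule, so Positive.
(6,7): |6−7| = 1 — meets the rule, so Positive.
(9,9): |9−9| = 0 — meets the rule, so Positive.
(6,10): |6−10| = 4 — fails this test, so Negative.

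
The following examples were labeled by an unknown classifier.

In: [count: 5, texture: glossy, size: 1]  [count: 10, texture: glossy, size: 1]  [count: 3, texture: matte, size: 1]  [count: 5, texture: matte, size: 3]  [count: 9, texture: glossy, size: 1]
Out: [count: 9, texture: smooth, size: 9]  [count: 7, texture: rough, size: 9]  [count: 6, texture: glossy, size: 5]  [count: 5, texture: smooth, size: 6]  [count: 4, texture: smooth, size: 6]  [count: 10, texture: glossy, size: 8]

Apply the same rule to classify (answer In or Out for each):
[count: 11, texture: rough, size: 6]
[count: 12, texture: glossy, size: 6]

Out, Out

One predicate separates the groups cleanly: size ≤ 3.
[count: 11, texture: rough, size: 6]: Out (size = 6).
[count: 12, texture: glossy, size: 6]: Out (size = 6).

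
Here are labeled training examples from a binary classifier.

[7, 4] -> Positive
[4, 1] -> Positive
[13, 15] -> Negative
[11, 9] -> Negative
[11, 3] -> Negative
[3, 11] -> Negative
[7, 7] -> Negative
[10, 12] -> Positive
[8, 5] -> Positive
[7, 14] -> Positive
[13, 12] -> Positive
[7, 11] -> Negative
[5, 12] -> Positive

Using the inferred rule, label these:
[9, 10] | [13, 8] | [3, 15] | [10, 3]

All 'Positive' examples share one property — product is even — and every 'Negative' example lacks it.
[9, 10]: 9·10 = 90, satisfies this → Positive. [13, 8]: 13·8 = 104, satisfies this → Positive. [3, 15]: 3·15 = 45, fails this test → Negative. [10, 3]: 10·3 = 30, satisfies this → Positive.

Positive, Positive, Negative, Positive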